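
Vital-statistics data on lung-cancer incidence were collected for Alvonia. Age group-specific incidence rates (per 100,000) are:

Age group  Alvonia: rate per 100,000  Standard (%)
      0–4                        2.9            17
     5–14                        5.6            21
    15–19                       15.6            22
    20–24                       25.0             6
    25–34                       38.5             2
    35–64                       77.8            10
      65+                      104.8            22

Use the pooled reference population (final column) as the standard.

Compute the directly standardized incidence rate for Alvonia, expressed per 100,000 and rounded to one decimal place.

38.2

Standard weights: 0.17, 0.21, 0.22, 0.06, 0.02, 0.10, 0.22.
Standardized rate: 0.1700×2.9 + 0.2100×5.6 + 0.2200×15.6 + 0.0600×25.0 + 0.0200×38.5 + 0.1000×77.8 + 0.2200×104.8 = 38.2070 per 100,000.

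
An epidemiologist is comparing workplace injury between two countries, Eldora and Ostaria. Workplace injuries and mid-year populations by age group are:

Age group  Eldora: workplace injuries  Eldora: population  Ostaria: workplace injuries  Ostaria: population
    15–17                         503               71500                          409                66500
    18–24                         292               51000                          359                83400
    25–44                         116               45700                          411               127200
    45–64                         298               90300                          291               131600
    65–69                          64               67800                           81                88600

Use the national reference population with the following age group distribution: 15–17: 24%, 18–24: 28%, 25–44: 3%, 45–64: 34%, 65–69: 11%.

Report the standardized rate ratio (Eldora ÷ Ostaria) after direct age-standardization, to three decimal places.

1.265

Age-specific rates per 10000 for Eldora: 70.35, 57.25, 25.38, 33.00, 9.44.
For Ostaria: 61.50, 43.05, 32.31, 22.11, 9.14.
Standard weights: 0.24, 0.28, 0.03, 0.34, 0.11.
Eldora: 0.2400×70.35 + 0.2800×57.25 + 0.0300×25.38 + 0.3400×33.00 + 0.1100×9.44 = 45.9355 per 10000.
Ostaria: 0.2400×61.50 + 0.2800×43.05 + 0.0300×32.31 + 0.3400×22.11 + 0.1100×9.14 = 36.3069 per 10000.
Ratio = 45.9355 ÷ 36.3069 = 1.26520.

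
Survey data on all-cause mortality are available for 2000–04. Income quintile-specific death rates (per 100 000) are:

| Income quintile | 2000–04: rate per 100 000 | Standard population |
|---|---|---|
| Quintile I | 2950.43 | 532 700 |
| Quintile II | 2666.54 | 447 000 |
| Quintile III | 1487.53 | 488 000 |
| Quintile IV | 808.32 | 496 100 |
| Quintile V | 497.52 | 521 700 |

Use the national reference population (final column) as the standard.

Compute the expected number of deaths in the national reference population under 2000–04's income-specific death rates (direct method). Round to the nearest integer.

Expected deaths = Σ (standard pop × income-specific rate ÷ 100 000)
= 532 700×2950.43/100 000 + 447 000×2666.54/100 000 + 488 000×1487.53/100 000 + 496 100×808.32/100 000 + 521 700×497.52/100 000
= 15716.94 + 11919.43 + 7259.15 + 4010.08 + 2595.56 = 41501.16.

41501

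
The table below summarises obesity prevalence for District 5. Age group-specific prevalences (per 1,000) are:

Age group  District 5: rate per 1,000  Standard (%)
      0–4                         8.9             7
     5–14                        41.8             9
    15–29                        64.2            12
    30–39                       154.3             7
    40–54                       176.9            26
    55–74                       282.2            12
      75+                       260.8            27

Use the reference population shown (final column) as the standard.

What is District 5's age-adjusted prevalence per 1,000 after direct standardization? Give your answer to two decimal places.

173.16

Standard weights: 0.07, 0.09, 0.12, 0.07, 0.26, 0.12, 0.27.
Standardized rate: 0.0700×8.9 + 0.0900×41.8 + 0.1200×64.2 + 0.0700×154.3 + 0.2600×176.9 + 0.1200×282.2 + 0.2700×260.8 = 173.1640 per 1,000.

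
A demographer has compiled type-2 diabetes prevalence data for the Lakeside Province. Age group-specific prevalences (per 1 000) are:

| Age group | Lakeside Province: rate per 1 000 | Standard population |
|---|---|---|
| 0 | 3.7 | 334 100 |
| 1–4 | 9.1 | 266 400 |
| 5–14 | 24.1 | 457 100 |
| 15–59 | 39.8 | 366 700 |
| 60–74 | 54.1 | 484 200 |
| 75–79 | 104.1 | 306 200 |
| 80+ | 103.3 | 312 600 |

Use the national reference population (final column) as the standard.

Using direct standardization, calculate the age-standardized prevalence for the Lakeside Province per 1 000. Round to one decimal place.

47.3

Standard total = 2 527 300; weights = 0.1322, 0.1054, 0.1809, 0.1451, 0.1916, 0.1212, 0.1237.
Standardized rate: 0.1322×3.7 + 0.1054×9.1 + 0.1809×24.1 + 0.1451×39.8 + 0.1916×54.1 + 0.1212×104.1 + 0.1237×103.3 = 47.3364 per 1 000.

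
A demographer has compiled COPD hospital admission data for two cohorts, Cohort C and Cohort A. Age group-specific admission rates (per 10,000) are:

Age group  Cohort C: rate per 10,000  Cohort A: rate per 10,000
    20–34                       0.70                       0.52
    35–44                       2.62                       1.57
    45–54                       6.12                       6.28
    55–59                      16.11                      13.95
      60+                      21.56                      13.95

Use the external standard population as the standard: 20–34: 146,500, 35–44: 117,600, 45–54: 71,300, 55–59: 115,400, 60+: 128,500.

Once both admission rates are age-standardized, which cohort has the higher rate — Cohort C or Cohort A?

Cohort C

Standard total = 579,300; weights = 0.2529, 0.2030, 0.1231, 0.1992, 0.2218.
Cohort C: 0.2529×0.70 + 0.2030×2.62 + 0.1231×6.12 + 0.1992×16.11 + 0.2218×21.56 = 9.4538 per 10,000.
Cohort A: 0.2529×0.52 + 0.2030×1.57 + 0.1231×6.28 + 0.1992×13.95 + 0.2218×13.95 = 7.0965 per 10,000.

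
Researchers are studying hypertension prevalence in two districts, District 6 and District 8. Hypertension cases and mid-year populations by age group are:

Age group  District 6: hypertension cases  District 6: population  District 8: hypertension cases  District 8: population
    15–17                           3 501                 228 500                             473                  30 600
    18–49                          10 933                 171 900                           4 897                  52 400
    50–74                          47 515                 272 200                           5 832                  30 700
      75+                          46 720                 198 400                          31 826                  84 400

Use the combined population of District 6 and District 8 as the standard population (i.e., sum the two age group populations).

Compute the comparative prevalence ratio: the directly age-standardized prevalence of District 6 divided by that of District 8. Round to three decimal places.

0.728

Age-specific rates per 1 000 for District 6: 15.322, 63.601, 174.559, 235.484.
For District 8: 15.458, 93.454, 189.967, 377.085.
Combined standard total = 1 069 100; weights = 0.2424, 0.2098, 0.2833, 0.2645.
District 6: 0.2424×15.322 + 0.2098×63.601 + 0.2833×174.559 + 0.2645×235.484 = 128.8040 per 1 000.
District 8: 0.2424×15.458 + 0.2098×93.454 + 0.2833×189.967 + 0.2645×377.085 = 176.9223 per 1 000.
Ratio = 128.8040 ÷ 176.9223 = 0.72803.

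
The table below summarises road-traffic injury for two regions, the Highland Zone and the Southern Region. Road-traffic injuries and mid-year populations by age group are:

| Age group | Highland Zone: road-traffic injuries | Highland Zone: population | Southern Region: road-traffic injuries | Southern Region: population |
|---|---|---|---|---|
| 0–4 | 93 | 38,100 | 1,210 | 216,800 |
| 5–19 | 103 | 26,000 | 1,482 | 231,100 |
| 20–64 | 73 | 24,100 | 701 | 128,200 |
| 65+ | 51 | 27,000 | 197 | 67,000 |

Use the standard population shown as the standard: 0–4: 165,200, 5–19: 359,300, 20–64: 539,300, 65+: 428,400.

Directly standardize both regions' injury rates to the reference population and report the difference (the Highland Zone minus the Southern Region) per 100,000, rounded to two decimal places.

-212.12

Age-specific rates per 100,000 for the Highland Zone: 244.09, 396.15, 302.90, 188.89.
For the Southern Region: 558.12, 641.28, 546.80, 294.03.
Standard total = 1,492,200; weights = 0.1107, 0.2408, 0.3614, 0.2871.
The Highland Zone: 0.1107×244.09 + 0.2408×396.15 + 0.3614×302.90 + 0.2871×188.89 = 286.1137 per 100,000.
The Southern Region: 0.1107×558.12 + 0.2408×641.28 + 0.3614×546.80 + 0.2871×294.03 = 498.2348 per 100,000.
Difference = 286.1137 − 498.2348 = -212.1210.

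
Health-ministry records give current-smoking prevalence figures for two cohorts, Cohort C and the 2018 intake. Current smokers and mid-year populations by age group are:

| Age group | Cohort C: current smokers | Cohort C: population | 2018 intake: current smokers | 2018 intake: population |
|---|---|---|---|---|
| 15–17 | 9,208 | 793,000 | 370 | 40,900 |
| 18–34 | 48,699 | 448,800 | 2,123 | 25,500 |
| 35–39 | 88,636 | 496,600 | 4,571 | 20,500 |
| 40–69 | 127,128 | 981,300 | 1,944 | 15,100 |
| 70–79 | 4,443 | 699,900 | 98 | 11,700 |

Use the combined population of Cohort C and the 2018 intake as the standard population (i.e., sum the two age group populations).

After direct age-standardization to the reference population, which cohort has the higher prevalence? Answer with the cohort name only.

Age-specific rates per 1,000 for Cohort C: 11.612, 108.509, 178.486, 129.551, 6.348.
For the 2018 intake: 9.046, 83.255, 222.976, 128.742, 8.376.
Combined standard total = 3,533,300; weights = 0.2360, 0.1342, 0.1464, 0.2820, 0.2014.
Cohort C: 0.2360×11.612 + 0.1342×108.509 + 0.1464×178.486 + 0.2820×129.551 + 0.2014×6.348 = 81.2400 per 1,000.
The 2018 intake: 0.2360×9.046 + 0.1342×83.255 + 0.1464×222.976 + 0.2820×128.742 + 0.2014×8.376 = 83.9360 per 1,000.
The crude rates (81.33 vs 80.09) would put Cohort C higher, but that reflects its age composition; once standardized to a common age structure, the 2018 intake has the higher underlying rate.

2018 intake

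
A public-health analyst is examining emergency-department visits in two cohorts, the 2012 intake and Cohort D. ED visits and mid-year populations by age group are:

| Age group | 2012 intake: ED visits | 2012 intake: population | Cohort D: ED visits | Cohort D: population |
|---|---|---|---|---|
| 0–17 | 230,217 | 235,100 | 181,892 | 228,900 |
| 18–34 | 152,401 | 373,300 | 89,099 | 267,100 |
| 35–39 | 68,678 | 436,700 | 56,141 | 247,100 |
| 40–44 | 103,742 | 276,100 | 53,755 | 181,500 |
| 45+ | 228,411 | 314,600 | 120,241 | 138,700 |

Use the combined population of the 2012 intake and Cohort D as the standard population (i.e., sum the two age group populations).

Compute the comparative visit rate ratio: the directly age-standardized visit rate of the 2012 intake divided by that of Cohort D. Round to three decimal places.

1.046

Age-specific rates per 1,000 for the 2012 intake: 979.230, 408.253, 157.266, 375.741, 726.036.
For Cohort D: 794.635, 333.579, 227.200, 296.171, 866.914.
Combined standard total = 2,699,100; weights = 0.1719, 0.2373, 0.2533, 0.1695, 0.1679.
The 2012 intake: 0.1719×979.230 + 0.2373×408.253 + 0.2533×157.266 + 0.1695×375.741 + 0.1679×726.036 = 490.6813 per 1,000.
Cohort D: 0.1719×794.635 + 0.2373×333.579 + 0.2533×227.200 + 0.1695×296.171 + 0.1679×866.914 = 469.1171 per 1,000.
Ratio = 490.6813 ÷ 469.1171 = 1.04597.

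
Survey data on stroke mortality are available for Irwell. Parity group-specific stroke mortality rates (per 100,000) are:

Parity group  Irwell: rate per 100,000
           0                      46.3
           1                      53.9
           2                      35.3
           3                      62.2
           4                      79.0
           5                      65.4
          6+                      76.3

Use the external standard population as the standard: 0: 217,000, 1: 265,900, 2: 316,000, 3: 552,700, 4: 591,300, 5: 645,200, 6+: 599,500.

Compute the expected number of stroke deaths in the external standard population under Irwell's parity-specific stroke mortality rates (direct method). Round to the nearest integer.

Expected stroke deaths = Σ (standard pop × parity-specific rate ÷ 100,000)
= 217,000×46.3/100,000 + 265,900×53.9/100,000 + 316,000×35.3/100,000 + 552,700×62.2/100,000 + 591,300×79.0/100,000 + 645,200×65.4/100,000 + 599,500×76.3/100,000
= 100.47 + 143.32 + 111.55 + 343.78 + 467.13 + 421.96 + 457.42 = 2045.62.

2046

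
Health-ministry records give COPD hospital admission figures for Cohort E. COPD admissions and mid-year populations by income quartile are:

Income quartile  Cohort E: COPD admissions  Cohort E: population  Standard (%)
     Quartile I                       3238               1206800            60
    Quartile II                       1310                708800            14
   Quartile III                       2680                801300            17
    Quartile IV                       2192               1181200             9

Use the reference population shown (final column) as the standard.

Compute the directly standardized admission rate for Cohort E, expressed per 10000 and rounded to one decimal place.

Income-specific rates per 10000 for Cohort E: 26.83, 18.48, 33.45, 18.56.
Standard weights: 0.60, 0.14, 0.17, 0.09.
Standardized rate: 0.6000×26.83 + 0.1400×18.48 + 0.1700×33.45 + 0.0900×18.56 = 26.0422 per 10000.

26.0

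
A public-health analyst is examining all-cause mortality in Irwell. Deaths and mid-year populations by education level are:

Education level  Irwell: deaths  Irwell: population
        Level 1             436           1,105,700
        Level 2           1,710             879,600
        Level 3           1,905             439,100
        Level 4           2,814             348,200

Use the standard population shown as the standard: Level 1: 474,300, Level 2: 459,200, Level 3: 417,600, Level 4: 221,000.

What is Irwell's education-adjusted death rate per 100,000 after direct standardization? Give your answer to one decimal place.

Education-specific rates per 100,000 for Irwell: 39.43, 194.41, 433.84, 808.16.
Standard total = 1,572,100; weights = 0.3017, 0.2921, 0.2656, 0.1406.
Standardized rate: 0.3017×39.43 + 0.2921×194.41 + 0.2656×433.84 + 0.1406×808.16 = 297.5313 per 100,000.

297.5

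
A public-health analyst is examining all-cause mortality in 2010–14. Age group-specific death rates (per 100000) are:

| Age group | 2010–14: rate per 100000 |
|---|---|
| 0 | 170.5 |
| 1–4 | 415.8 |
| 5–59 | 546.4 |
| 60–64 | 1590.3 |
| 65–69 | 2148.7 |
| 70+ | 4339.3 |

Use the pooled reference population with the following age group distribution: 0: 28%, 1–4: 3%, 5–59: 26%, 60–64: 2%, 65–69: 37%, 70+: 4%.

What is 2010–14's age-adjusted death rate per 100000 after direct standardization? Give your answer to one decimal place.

1202.7

Standard weights: 0.28, 0.03, 0.26, 0.02, 0.37, 0.04.
Standardized rate: 0.2800×170.5 + 0.0300×415.8 + 0.2600×546.4 + 0.0200×1590.3 + 0.3700×2148.7 + 0.0400×4339.3 = 1202.6750 per 100000.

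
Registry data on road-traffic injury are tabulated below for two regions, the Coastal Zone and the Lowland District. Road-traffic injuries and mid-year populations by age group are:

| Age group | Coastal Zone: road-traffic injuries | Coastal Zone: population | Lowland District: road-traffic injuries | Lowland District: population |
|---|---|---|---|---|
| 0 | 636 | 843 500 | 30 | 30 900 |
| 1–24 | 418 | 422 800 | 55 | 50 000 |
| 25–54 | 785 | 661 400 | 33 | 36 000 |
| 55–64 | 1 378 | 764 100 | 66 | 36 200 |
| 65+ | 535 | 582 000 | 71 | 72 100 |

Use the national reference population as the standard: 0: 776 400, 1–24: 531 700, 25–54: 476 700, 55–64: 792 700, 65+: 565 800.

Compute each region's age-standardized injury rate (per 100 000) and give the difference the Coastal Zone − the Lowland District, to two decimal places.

Age-specific rates per 100 000 for the Coastal Zone: 75.40, 98.86, 118.69, 180.34, 91.92.
For the Lowland District: 97.09, 110.00, 91.67, 182.32, 98.47.
Standard total = 3 143 300; weights = 0.2470, 0.1692, 0.1517, 0.2522, 0.1800.
The Coastal Zone: 0.2470×75.40 + 0.1692×98.86 + 0.1517×118.69 + 0.2522×180.34 + 0.1800×91.92 = 115.3737 per 100 000.
The Lowland District: 0.2470×97.09 + 0.1692×110.00 + 0.1517×91.67 + 0.2522×182.32 + 0.1800×98.47 = 120.1939 per 100 000.
Difference = 115.3737 − 120.1939 = -4.8202.

-4.82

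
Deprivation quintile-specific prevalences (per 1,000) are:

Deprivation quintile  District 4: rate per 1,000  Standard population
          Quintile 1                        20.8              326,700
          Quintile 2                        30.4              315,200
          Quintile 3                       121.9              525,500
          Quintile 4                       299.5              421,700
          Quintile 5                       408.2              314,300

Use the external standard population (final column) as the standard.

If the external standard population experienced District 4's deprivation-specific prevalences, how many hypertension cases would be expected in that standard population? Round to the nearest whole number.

Expected hypertension cases = Σ (standard pop × deprivation-specific rate ÷ 1,000)
= 326,700×20.8/1,000 + 315,200×30.4/1,000 + 525,500×121.9/1,000 + 421,700×299.5/1,000 + 314,300×408.2/1,000
= 6795.36 + 9582.08 + 64058.45 + 126299.15 + 128297.26 = 335032.30.

335032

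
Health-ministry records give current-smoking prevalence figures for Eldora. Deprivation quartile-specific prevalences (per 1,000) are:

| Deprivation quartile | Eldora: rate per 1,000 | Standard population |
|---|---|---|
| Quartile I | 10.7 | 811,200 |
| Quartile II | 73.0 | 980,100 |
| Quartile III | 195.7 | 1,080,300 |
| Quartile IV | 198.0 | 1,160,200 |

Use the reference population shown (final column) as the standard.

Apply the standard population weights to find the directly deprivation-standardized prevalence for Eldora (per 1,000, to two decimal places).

Standard total = 4,031,800; weights = 0.2012, 0.2431, 0.2679, 0.2878.
Standardized rate: 0.2012×10.7 + 0.2431×73.0 + 0.2679×195.7 + 0.2878×198.0 = 129.3123 per 1,000.

129.31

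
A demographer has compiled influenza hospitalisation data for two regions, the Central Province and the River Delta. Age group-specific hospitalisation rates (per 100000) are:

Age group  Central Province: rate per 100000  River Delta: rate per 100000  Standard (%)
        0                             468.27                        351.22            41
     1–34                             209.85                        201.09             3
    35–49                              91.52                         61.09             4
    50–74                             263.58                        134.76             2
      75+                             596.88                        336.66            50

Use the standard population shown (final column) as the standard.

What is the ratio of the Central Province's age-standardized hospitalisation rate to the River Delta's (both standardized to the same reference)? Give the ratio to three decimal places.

1.563

Standard weights: 0.41, 0.03, 0.04, 0.02, 0.50.
The Central Province: 0.4100×468.27 + 0.0300×209.85 + 0.0400×91.52 + 0.0200×263.58 + 0.5000×596.88 = 505.6586 per 100000.
The River Delta: 0.4100×351.22 + 0.0300×201.09 + 0.0400×61.09 + 0.0200×134.76 + 0.5000×336.66 = 323.5017 per 100000.
Ratio = 505.6586 ÷ 323.5017 = 1.56308.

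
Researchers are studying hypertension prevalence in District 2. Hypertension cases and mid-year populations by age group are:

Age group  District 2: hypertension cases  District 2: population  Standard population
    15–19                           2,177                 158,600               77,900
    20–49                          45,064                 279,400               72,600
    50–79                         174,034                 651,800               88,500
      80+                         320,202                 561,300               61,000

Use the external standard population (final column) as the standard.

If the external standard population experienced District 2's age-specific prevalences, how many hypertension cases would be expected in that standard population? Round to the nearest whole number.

Age-specific rates per 1,000 for District 2: 13.726, 161.288, 267.005, 570.465.
Expected hypertension cases = Σ (standard pop × age-specific rate ÷ 1,000)
= 77,900×13.726/1,000 + 72,600×161.288/1,000 + 88,500×267.005/1,000 + 61,000×570.465/1,000
= 1069.28 + 11709.54 + 23629.96 + 34798.36 = 71207.15.

71207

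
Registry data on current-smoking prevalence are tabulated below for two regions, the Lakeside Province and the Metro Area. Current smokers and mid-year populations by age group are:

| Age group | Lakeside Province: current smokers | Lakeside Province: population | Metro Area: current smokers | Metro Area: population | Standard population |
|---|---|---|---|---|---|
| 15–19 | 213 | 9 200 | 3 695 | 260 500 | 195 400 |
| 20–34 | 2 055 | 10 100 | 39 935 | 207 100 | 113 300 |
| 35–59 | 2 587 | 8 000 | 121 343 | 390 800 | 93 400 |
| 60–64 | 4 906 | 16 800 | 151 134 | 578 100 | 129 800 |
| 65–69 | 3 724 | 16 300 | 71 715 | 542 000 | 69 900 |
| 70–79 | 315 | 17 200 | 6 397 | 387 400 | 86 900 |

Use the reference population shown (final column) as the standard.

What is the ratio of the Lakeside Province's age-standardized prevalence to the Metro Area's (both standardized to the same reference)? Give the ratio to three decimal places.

1.153

Age-specific rates per 1 000 for the Lakeside Province: 23.152, 203.465, 323.375, 292.024, 228.466, 18.314.
For the Metro Area: 14.184, 192.830, 310.499, 261.432, 132.315, 16.513.
Standard total = 688 700; weights = 0.2837, 0.1645, 0.1356, 0.1885, 0.1015, 0.1262.
The Lakeside Province: 0.2837×23.152 + 0.1645×203.465 + 0.1356×323.375 + 0.1885×292.024 + 0.1015×228.466 + 0.1262×18.314 = 164.4341 per 1 000.
The Metro Area: 0.2837×14.184 + 0.1645×192.830 + 0.1356×310.499 + 0.1885×261.432 + 0.1015×132.315 + 0.1262×16.513 = 142.6419 per 1 000.
Ratio = 164.4341 ÷ 142.6419 = 1.15278.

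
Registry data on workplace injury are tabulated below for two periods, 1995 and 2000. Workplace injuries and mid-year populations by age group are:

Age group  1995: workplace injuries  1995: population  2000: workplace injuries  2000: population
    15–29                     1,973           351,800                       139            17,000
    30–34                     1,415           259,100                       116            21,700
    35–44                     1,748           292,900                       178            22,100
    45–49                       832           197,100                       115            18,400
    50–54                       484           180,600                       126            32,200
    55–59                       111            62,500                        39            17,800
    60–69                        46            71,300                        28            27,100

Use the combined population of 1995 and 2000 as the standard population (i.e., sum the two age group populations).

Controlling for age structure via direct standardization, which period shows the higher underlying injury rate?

Age-specific rates per 10,000 for 1995: 56.08, 54.61, 59.68, 42.21, 26.80, 17.76, 6.45.
For 2000: 81.76, 53.46, 80.54, 62.50, 39.13, 21.91, 10.33.
Combined standard total = 1,571,600; weights = 0.2347, 0.1787, 0.2004, 0.1371, 0.1354, 0.0511, 0.0626.
1995: 0.2347×56.08 + 0.1787×54.61 + 0.2004×59.68 + 0.1371×42.21 + 0.1354×26.80 + 0.0511×17.76 + 0.0626×6.45 = 45.6083 per 10,000.
2000: 0.2347×81.76 + 0.1787×53.46 + 0.2004×80.54 + 0.1371×62.50 + 0.1354×39.13 + 0.0511×21.91 + 0.0626×10.33 = 60.5168 per 10,000.

2000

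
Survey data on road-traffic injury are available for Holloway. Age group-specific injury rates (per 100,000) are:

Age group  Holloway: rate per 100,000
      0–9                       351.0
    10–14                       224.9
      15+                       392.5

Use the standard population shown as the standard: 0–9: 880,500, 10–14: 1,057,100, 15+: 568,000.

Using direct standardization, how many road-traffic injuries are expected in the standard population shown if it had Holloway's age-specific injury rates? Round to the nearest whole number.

7697

Expected road-traffic injuries = Σ (standard pop × age-specific rate ÷ 100,000)
= 880,500×351.0/100,000 + 1,057,100×224.9/100,000 + 568,000×392.5/100,000
= 3090.55 + 2377.42 + 2229.40 = 7697.37.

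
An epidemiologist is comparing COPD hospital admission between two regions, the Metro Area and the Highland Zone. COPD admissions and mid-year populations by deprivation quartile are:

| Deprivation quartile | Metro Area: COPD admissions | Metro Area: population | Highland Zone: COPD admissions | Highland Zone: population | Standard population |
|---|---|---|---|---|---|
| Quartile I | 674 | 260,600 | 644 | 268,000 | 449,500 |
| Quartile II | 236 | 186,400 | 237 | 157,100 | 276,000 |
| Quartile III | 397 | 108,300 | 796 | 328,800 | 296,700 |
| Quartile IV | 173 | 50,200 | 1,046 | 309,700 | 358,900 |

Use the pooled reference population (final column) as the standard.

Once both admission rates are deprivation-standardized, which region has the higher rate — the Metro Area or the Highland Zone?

Deprivation-specific rates per 10,000 for the Metro Area: 25.86, 12.66, 36.66, 34.46.
For the Highland Zone: 24.03, 15.09, 24.21, 33.77.
Standard total = 1,381,100; weights = 0.3255, 0.1998, 0.2148, 0.2599.
The Metro Area: 0.3255×25.86 + 0.1998×12.66 + 0.2148×36.66 + 0.2599×34.46 = 27.7784 per 10,000.
The Highland Zone: 0.3255×24.03 + 0.1998×15.09 + 0.2148×24.21 + 0.2599×33.77 = 24.8134 per 10,000.
The crude rates (24.44 vs 25.60) would put the Highland Zone higher, but that reflects its deprivation composition; once standardized to a common deprivation structure, the Metro Area has the higher underlying rate.

Metro Area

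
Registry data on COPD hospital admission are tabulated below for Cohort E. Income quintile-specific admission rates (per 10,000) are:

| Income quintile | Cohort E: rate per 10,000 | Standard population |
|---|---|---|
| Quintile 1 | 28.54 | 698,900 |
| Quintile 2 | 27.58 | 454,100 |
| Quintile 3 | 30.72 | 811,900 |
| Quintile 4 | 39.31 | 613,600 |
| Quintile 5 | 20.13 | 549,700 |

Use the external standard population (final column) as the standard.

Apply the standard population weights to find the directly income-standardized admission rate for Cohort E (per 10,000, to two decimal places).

Standard total = 3,128,200; weights = 0.2234, 0.1452, 0.2595, 0.1962, 0.1757.
Standardized rate: 0.2234×28.54 + 0.1452×27.58 + 0.2595×30.72 + 0.1962×39.31 + 0.1757×20.13 = 29.6012 per 10,000.

29.60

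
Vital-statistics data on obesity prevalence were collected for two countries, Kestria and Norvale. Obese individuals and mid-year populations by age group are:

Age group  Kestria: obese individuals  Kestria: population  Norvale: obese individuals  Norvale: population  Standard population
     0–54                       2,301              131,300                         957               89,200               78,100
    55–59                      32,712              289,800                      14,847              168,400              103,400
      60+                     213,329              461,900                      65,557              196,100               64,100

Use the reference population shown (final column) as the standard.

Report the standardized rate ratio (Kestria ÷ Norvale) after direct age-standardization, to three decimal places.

1.359

Age-specific rates per 1,000 for Kestria: 17.525, 112.878, 461.851.
For Norvale: 10.729, 88.165, 334.304.
Standard total = 245,600; weights = 0.3180, 0.4210, 0.2610.
Kestria: 0.3180×17.525 + 0.4210×112.878 + 0.2610×461.851 = 173.6356 per 1,000.
Norvale: 0.3180×10.729 + 0.4210×88.165 + 0.2610×334.304 = 127.7812 per 1,000.
Ratio = 173.6356 ÷ 127.7812 = 1.35885.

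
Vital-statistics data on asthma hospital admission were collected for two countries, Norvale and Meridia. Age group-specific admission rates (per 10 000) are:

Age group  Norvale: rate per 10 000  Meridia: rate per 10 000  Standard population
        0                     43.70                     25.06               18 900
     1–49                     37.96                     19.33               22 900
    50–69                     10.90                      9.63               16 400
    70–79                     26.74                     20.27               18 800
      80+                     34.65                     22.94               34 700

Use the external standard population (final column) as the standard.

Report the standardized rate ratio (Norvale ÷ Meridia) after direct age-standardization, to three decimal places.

1.590

Standard total = 111 700; weights = 0.1692, 0.2050, 0.1468, 0.1683, 0.3107.
Norvale: 0.1692×43.70 + 0.2050×37.96 + 0.1468×10.90 + 0.1683×26.74 + 0.3107×34.65 = 32.0415 per 10 000.
Meridia: 0.1692×25.06 + 0.2050×19.33 + 0.1468×9.63 + 0.1683×20.27 + 0.3107×22.94 = 20.1550 per 10 000.
Ratio = 32.0415 ÷ 20.1550 = 1.58975.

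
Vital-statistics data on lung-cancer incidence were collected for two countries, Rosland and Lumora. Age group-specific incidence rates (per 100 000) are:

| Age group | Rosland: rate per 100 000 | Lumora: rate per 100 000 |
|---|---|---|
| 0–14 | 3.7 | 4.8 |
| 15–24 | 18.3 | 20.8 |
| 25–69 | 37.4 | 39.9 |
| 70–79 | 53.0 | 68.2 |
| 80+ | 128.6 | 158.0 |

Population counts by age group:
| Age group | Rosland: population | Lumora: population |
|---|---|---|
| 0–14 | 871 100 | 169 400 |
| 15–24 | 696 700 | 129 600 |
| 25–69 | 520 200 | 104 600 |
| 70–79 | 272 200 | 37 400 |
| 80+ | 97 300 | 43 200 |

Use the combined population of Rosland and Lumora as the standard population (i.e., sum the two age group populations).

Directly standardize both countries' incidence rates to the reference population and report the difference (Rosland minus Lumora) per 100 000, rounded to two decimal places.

-4.63

Combined standard total = 2 941 700; weights = 0.3537, 0.2809, 0.2124, 0.1052, 0.0478.
Rosland: 0.3537×3.7 + 0.2809×18.3 + 0.2124×37.4 + 0.1052×53.0 + 0.0478×128.6 = 26.1127 per 100 000.
Lumora: 0.3537×4.8 + 0.2809×20.8 + 0.2124×39.9 + 0.1052×68.2 + 0.0478×158.0 = 30.7389 per 100 000.
Difference = 26.1127 − 30.7389 = -4.6262.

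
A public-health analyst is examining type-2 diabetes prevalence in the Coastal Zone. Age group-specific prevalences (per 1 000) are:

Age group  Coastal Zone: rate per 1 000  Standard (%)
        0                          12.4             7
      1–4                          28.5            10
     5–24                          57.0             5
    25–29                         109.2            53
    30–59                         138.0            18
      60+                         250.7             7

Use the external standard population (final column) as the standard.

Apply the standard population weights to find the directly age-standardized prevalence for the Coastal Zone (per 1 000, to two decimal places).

106.83

Standard weights: 0.07, 0.10, 0.05, 0.53, 0.18, 0.07.
Standardized rate: 0.0700×12.4 + 0.1000×28.5 + 0.0500×57.0 + 0.5300×109.2 + 0.1800×138.0 + 0.0700×250.7 = 106.8330 per 1 000.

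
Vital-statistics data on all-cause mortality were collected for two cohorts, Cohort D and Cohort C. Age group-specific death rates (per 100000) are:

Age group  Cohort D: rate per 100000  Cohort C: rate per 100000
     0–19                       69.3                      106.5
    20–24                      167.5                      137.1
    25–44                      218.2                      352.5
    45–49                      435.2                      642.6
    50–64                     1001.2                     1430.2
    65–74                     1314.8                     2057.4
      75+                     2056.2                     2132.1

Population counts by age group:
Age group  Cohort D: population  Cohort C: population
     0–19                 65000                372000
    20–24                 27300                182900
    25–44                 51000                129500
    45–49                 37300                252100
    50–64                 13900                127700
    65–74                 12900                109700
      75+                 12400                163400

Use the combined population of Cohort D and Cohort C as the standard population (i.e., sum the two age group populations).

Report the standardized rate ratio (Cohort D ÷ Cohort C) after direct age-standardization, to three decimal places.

0.775

Combined standard total = 1557100; weights = 0.2806, 0.1350, 0.1159, 0.1859, 0.0909, 0.0787, 0.1129.
Cohort D: 0.2806×69.3 + 0.1350×167.5 + 0.1159×218.2 + 0.1859×435.2 + 0.0909×1001.2 + 0.0787×1314.8 + 0.1129×2056.2 = 574.9592 per 100000.
Cohort C: 0.2806×106.5 + 0.1350×137.1 + 0.1159×352.5 + 0.1859×642.6 + 0.0909×1430.2 + 0.0787×2057.4 + 0.1129×2132.1 = 741.4619 per 100000.
Ratio = 574.9592 ÷ 741.4619 = 0.77544.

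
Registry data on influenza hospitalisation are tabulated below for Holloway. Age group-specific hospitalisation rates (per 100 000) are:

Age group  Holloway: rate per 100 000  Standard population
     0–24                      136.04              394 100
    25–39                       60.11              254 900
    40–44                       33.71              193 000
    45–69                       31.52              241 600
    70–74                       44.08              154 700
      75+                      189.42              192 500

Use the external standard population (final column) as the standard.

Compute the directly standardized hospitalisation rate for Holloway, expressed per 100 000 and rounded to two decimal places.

Standard total = 1 430 800; weights = 0.2754, 0.1782, 0.1349, 0.1689, 0.1081, 0.1345.
Standardized rate: 0.2754×136.04 + 0.1782×60.11 + 0.1349×33.71 + 0.1689×31.52 + 0.1081×44.08 + 0.1345×189.42 = 88.2997 per 100 000.

88.30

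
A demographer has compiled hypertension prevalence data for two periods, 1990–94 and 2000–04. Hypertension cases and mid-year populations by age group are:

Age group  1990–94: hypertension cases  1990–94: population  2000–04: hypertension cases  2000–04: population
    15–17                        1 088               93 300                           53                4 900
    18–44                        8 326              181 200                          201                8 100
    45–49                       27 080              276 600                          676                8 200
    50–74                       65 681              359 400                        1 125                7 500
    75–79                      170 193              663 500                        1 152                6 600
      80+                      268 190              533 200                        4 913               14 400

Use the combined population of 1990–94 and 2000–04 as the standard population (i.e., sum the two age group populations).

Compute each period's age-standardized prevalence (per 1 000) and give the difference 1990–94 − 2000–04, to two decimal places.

76.05

Age-specific rates per 1 000 for 1990–94: 11.661, 45.949, 97.903, 182.752, 256.508, 502.982.
For 2000–04: 10.816, 24.815, 82.439, 150.000, 174.545, 341.181.
Combined standard total = 2 156 900; weights = 0.0455, 0.0878, 0.1320, 0.1701, 0.3107, 0.2539.
1990–94: 0.0455×11.661 + 0.0878×45.949 + 0.1320×97.903 + 0.1701×182.752 + 0.3107×256.508 + 0.2539×502.982 = 255.9677 per 1 000.
2000–04: 0.0455×10.816 + 0.0878×24.815 + 0.1320×82.439 + 0.1701×150.000 + 0.3107×174.545 + 0.2539×341.181 = 179.9187 per 1 000.
Difference = 255.9677 − 179.9187 = 76.0490.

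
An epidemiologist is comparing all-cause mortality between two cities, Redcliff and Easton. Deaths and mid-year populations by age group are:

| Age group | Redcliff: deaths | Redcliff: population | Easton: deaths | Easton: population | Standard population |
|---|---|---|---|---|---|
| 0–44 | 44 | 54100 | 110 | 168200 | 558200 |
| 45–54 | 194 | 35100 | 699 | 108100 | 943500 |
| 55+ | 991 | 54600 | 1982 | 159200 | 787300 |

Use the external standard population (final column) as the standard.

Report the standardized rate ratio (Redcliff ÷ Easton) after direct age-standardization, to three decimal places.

Age-specific rates per 100000 for Redcliff: 81.33, 552.71, 1815.02.
For Easton: 65.40, 646.62, 1244.97.
Standard total = 2289000; weights = 0.2439, 0.4122, 0.3439.
Redcliff: 0.2439×81.33 + 0.4122×552.71 + 0.3439×1815.02 = 871.9272 per 100000.
Easton: 0.2439×65.40 + 0.4122×646.62 + 0.3439×1244.97 = 710.6873 per 100000.
Ratio = 871.9272 ÷ 710.6873 = 1.22688.

1.227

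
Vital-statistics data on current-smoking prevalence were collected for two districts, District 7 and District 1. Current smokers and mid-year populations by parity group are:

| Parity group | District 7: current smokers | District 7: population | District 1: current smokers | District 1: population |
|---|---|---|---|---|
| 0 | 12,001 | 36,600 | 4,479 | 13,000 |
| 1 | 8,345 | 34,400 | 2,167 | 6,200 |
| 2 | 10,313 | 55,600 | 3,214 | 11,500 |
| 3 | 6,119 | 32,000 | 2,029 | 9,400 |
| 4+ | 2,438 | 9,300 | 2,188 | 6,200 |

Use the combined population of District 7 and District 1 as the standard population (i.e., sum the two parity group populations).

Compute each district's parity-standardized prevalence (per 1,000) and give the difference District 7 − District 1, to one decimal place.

-64.9

Parity-specific rates per 1,000 for District 7: 327.896, 242.587, 185.486, 191.219, 262.151.
For District 1: 344.538, 349.516, 279.478, 215.851, 352.903.
Combined standard total = 214,200; weights = 0.2316, 0.1895, 0.3133, 0.1933, 0.0724.
District 7: 0.2316×327.896 + 0.1895×242.587 + 0.3133×185.486 + 0.1933×191.219 + 0.0724×262.151 = 235.9410 per 1,000.
District 1: 0.2316×344.538 + 0.1895×349.516 + 0.3133×279.478 + 0.1933×215.851 + 0.0724×352.903 = 300.8342 per 1,000.
Difference = 235.9410 − 300.8342 = -64.8932.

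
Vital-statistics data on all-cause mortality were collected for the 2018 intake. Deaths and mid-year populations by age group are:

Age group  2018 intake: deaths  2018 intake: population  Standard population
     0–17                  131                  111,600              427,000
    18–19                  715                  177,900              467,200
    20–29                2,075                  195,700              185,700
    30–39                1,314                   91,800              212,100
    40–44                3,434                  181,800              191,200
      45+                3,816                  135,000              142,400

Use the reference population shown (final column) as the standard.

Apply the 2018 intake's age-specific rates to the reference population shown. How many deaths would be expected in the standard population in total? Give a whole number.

Age-specific rates per 1,000 for the 2018 intake: 1.174, 4.019, 10.603, 14.314, 18.889, 28.267.
Expected deaths = Σ (standard pop × age-specific rate ÷ 1,000)
= 427,000×1.174/1,000 + 467,200×4.019/1,000 + 185,700×10.603/1,000 + 212,100×14.314/1,000 + 191,200×18.889/1,000 + 142,400×28.267/1,000
= 501.23 + 1877.73 + 1968.97 + 3035.94 + 3611.56 + 4025.17 = 15020.60.

15021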